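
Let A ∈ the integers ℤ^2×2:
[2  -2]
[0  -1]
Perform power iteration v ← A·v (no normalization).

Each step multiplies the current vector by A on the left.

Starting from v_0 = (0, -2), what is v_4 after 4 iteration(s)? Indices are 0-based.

v_0 = (0, -2).
v_1 = A·v_0 = (4, 2).
v_2 = A·v_1 = (4, -2).
v_3 = A·v_2 = (12, 2).
v_4 = A·v_3 = (20, -2).

v_4 = (20, -2)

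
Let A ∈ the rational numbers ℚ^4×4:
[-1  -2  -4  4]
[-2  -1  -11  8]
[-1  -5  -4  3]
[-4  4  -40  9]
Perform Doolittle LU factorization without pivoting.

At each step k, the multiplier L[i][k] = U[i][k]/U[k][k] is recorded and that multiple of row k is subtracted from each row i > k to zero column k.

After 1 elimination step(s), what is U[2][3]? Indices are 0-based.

U[2][3] = -1

[col 0] pivot -1
  R1 -= 2*R0 → (0, 3, -3, 0)  (L[1][0] := 2)
  R2 -= 1*R0 → (0, -3, 0, -1)  (L[2][0] := 1)
  R3 -= 4*R0 → (0, 12, -24, -7)  (L[3][0] := 4)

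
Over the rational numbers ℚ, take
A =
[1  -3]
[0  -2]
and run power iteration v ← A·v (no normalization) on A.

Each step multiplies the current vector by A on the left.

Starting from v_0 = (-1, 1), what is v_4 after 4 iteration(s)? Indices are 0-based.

v_0 = (-1, 1).
v_1 = A·v_0 = (-4, -2).
v_2 = A·v_1 = (2, 4).
v_3 = A·v_2 = (-10, -8).
v_4 = A·v_3 = (14, 16).

v_4 = (14, 16)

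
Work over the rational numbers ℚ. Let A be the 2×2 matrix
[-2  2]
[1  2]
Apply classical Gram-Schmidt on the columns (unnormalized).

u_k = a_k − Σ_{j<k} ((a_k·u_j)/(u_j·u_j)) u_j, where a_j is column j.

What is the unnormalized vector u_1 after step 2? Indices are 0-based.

Step 1: u_0 = a_0 = (-2, 1).
Step 2: u_1 = a_1 − (-2/5)·u_0 = (6/5, 12/5).

u_1 = (6/5, 12/5)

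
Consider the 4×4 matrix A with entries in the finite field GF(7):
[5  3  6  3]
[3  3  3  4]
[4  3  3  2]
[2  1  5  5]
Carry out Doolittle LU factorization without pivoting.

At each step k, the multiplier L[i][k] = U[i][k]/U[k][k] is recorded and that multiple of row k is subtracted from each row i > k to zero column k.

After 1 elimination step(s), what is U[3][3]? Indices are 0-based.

U[3][3] = 1

[col 0] pivot 5
  R1 -= 2*R0 → (0, 4, 5, 5)  (L[1][0] := 2)
  R2 -= 5*R0 → (0, 2, 1, 1)  (L[2][0] := 5)
  R3 -= 6*R0 → (0, 4, 4, 1)  (L[3][0] := 6)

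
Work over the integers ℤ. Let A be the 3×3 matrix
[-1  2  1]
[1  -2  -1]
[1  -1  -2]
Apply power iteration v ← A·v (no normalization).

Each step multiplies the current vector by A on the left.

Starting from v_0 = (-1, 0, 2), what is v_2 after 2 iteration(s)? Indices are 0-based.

v_2 = (-14, 14, 16)

v_0 = (-1, 0, 2).
v_1 = A·v_0 = (3, -3, -5).
v_2 = A·v_1 = (-14, 14, 16).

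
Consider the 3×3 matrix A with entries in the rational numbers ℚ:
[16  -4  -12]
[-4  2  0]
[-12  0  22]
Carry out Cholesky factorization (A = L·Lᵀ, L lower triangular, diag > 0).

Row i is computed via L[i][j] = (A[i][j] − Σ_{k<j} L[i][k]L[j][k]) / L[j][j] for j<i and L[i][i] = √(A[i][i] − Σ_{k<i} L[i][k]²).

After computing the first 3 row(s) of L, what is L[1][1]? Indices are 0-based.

L[1][1] = 1

Step 1: L[0][0] = √(16) = 4.
  L[1][0] = (-4) / L[0][0] = -1.
Step 2: L[1][1] = √(1) = 1.
  L[2][0] = (-12) / L[0][0] = -3.
  L[2][1] = (-3) / L[1][1] = -3.
Step 3: L[2][2] = √(4) = 2.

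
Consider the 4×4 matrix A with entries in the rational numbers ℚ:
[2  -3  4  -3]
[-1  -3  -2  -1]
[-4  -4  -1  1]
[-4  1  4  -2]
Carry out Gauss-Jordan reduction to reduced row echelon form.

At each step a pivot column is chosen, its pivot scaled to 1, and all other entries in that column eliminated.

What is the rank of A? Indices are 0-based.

pivot(0,0)=2: scale R0 → (1, -3/2, 2, -3/2)
  clear (1,0): R1 −= (-1)R0 → (0, -9/2, 0, -5/2)
  clear (2,0): R2 −= (-4)R0 → (0, -10, 7, -5)
  clear (3,0): R3 −= (-4)R0 → (0, -5, 12, -8)
pivot(1,1)=-9/2: scale R1 → (0, 1, 0, 5/9)
  clear (0,1): R0 −= (-3/2)R1 → (1, 0, 2, -2/3)
  clear (2,1): R2 −= (-10)R1 → (0, 0, 7, 5/9)
  clear (3,1): R3 −= (-5)R1 → (0, 0, 12, -47/9)
pivot(2,2)=7: scale R2 → (0, 0, 1, 5/63)
  clear (0,2): R0 −= (2)R2 → (1, 0, 0, -52/63)
  clear (3,2): R3 −= (12)R2 → (0, 0, 0, -389/63)
pivot(3,3)=-389/63: scale R3 → (0, 0, 0, 1)
  clear (0,3): R0 −= (-52/63)R3 → (1, 0, 0, 0)
  clear (1,3): R1 −= (5/9)R3 → (0, 1, 0, 0)
  clear (2,3): R2 −= (5/63)R3 → (0, 0, 1, 0)

rank = 4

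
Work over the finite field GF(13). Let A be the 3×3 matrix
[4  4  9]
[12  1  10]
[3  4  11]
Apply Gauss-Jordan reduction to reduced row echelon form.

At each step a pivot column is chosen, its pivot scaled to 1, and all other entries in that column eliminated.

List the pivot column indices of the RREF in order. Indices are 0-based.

pivot(0,0)=4: scale R0 → (1, 1, 12)
  clear (1,0): R1 −= (12)R0 → (0, 2, 9)
  clear (2,0): R2 −= (3)R0 → (0, 1, 1)
pivot(1,1)=2: scale R1 → (0, 1, 11)
  clear (0,1): R0 −= (1)R1 → (1, 0, 1)
  clear (2,1): R2 −= (1)R1 → (0, 0, 3)
pivot(2,2)=3: scale R2 → (0, 0, 1)
  clear (0,2): R0 −= (1)R2 → (1, 0, 0)
  clear (1,2): R1 −= (11)R2 → (0, 1, 0)

pivot columns: 0, 1, 2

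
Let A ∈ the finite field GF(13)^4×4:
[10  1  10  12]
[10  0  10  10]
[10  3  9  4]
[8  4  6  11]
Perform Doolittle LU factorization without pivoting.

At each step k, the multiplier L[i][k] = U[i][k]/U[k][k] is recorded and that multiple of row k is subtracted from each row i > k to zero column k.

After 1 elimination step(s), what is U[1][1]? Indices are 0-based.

Step 1: pivot at (0,0) is 10.
  row1 ← row1 − (1)·row0  ⇒  L[1][0]=1, U row1=(0, 12, 0, 11)
  row2 ← row2 − (1)·row0  ⇒  L[2][0]=1, U row2=(0, 2, 12, 5)
  row3 ← row3 − (6)·row0  ⇒  L[3][0]=6, U row3=(0, 11, 11, 4)

U[1][1] = 12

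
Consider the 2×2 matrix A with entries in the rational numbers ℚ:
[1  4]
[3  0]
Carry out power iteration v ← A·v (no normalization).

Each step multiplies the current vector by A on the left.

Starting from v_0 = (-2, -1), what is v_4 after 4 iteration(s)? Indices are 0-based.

v_4 = (-462, -306)

v_0 = (-2, -1).
v_1 = A·v_0 = (-6, -6).
v_2 = A·v_1 = (-30, -18).
v_3 = A·v_2 = (-102, -90).
v_4 = A·v_3 = (-462, -306).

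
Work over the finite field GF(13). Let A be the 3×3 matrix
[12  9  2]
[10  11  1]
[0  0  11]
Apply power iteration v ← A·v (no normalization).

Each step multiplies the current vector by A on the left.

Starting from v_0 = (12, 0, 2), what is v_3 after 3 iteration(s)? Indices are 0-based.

v_0 = (12, 0, 2).
v_1 = A·v_0 = (5, 5, 9).
v_2 = A·v_1 = (6, 10, 8).
v_3 = A·v_2 = (9, 9, 10).

v_3 = (9, 9, 10)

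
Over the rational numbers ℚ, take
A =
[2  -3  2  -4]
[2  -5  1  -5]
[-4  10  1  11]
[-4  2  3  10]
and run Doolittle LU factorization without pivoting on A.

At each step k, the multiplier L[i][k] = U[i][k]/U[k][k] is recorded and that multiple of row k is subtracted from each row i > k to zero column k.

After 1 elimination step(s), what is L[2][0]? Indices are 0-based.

Step 1: pivot at (0,0) is 2.
  row1 ← row1 − (1)·row0  ⇒  L[1][0]=1, U row1=(0, -2, -1, -1)
  row2 ← row2 − (-2)·row0  ⇒  L[2][0]=-2, U row2=(0, 4, 5, 3)
  row3 ← row3 − (-2)·row0  ⇒  L[3][0]=-2, U row3=(0, -4, 7, 2)

L[2][0] = -2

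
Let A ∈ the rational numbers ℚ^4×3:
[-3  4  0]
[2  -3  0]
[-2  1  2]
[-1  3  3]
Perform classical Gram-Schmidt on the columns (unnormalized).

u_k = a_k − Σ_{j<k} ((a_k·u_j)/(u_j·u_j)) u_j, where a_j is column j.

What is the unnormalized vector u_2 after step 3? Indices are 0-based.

Step 1: u_0 = a_0 = (-3, 2, -2, -1).
Step 2: u_1 = a_1 − (-23/18)·u_0 = (1/6, -4/9, -14/9, 31/18).
Step 3: u_2 = a_2 − (-7/18)·u_0 − (37/101)·u_1 = (-124/101, 95/101, 181/101, 200/101).

u_2 = (-124/101, 95/101, 181/101, 200/101)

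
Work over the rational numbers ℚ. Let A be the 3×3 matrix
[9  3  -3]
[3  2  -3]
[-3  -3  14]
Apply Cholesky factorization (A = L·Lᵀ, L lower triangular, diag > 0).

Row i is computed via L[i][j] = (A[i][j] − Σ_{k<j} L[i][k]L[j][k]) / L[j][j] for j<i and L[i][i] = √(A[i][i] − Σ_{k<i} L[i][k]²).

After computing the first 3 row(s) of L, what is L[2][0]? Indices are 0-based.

Step 1: L[0][0] = √(9) = 3.
  L[1][0] = (3) / L[0][0] = 1.
Step 2: L[1][1] = √(1) = 1.
  L[2][0] = (-3) / L[0][0] = -1.
  L[2][1] = (-2) / L[1][1] = -2.
Step 3: L[2][2] = √(9) = 3.

L[2][0] = -1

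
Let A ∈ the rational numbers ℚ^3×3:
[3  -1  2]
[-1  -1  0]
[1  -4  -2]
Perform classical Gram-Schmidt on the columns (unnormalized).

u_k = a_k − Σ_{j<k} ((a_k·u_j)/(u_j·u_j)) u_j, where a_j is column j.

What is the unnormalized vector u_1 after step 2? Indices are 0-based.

Step 1: u_0 = a_0 = (3, -1, 1).
Step 2: u_1 = a_1 − (-6/11)·u_0 = (7/11, -17/11, -38/11).

u_1 = (7/11, -17/11, -38/11)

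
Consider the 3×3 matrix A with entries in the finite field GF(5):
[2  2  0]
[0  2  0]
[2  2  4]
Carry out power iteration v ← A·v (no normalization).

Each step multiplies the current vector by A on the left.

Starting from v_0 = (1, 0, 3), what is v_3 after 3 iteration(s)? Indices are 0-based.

v_0 = (1, 0, 3).
v_1 = A·v_0 = (2, 0, 4).
v_2 = A·v_1 = (4, 0, 0).
v_3 = A·v_2 = (3, 0, 3).

v_3 = (3, 0, 3)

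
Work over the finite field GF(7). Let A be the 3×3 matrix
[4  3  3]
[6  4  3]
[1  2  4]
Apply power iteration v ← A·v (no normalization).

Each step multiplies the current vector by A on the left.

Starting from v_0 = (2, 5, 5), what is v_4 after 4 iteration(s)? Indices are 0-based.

v_0 = (2, 5, 5).
v_1 = A·v_0 = (3, 5, 4).
v_2 = A·v_1 = (4, 1, 1).
v_3 = A·v_2 = (1, 3, 3).
v_4 = A·v_3 = (1, 6, 5).

v_4 = (1, 6, 5)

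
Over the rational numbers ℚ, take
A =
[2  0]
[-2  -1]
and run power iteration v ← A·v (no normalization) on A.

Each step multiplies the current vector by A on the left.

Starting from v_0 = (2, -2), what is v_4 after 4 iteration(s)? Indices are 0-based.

v_4 = (32, -22)

v_0 = (2, -2).
v_1 = A·v_0 = (4, -2).
v_2 = A·v_1 = (8, -6).
v_3 = A·v_2 = (16, -10).
v_4 = A·v_3 = (32, -22).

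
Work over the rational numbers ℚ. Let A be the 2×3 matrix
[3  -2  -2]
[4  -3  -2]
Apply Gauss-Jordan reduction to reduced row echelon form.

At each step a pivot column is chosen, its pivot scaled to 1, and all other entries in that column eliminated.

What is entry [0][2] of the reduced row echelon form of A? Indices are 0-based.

[1] R0 /= 3  ⇒  (1, -2/3, -2/3)
     R1 -= 4·R0  ⇒  (0, -1/3, 2/3)
[2] R1 /= -1/3  ⇒  (0, 1, -2)
     R0 -= -2/3·R1  ⇒  (1, 0, -2)

M[0][2] = -2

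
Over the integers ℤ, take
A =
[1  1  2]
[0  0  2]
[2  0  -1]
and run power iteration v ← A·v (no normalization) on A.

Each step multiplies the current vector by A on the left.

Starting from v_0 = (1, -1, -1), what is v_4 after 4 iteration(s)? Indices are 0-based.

v_4 = (2, 22, -23)

v_0 = (1, -1, -1).
v_1 = A·v_0 = (-2, -2, 3).
v_2 = A·v_1 = (2, 6, -7).
v_3 = A·v_2 = (-6, -14, 11).
v_4 = A·v_3 = (2, 22, -23).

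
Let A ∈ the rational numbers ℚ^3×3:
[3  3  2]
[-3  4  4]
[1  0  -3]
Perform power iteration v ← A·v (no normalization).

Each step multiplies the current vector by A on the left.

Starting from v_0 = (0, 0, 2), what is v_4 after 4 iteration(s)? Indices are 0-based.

v_4 = (228, -480, 230)

v_0 = (0, 0, 2).
v_1 = A·v_0 = (4, 8, -6).
v_2 = A·v_1 = (24, -4, 22).
v_3 = A·v_2 = (104, 0, -42).
v_4 = A·v_3 = (228, -480, 230).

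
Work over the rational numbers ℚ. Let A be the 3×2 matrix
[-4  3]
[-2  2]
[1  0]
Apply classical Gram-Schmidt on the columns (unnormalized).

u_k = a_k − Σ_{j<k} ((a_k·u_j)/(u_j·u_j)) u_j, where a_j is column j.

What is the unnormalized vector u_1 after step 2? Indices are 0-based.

u_1 = (-1/21, 10/21, 16/21)

Step 1: u_0 = a_0 = (-4, -2, 1).
Step 2: u_1 = a_1 − (-16/21)·u_0 = (-1/21, 10/21, 16/21).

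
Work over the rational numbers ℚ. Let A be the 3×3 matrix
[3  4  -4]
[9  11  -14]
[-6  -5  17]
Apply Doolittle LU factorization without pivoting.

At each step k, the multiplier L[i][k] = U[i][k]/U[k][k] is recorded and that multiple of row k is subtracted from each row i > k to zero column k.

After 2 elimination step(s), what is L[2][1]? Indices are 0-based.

L[2][1] = -3

[col 0] pivot 3
  R1 -= 3*R0 → (0, -1, -2)  (L[1][0] := 3)
  R2 -= -2*R0 → (0, 3, 9)  (L[2][0] := -2)
[col 1] pivot -1
  R2 -= -3*R1 → (0, 0, 3)  (L[2][1] := -3)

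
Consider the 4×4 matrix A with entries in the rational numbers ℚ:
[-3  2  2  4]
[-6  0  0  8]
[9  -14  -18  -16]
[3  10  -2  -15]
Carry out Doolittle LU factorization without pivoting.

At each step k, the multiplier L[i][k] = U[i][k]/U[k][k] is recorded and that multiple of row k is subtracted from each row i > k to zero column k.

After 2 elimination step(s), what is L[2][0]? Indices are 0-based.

[col 0] pivot -3
  R1 -= 2*R0 → (0, -4, -4, 0)  (L[1][0] := 2)
  R2 -= -3*R0 → (0, -8, -12, -4)  (L[2][0] := -3)
  R3 -= -1*R0 → (0, 12, 0, -11)  (L[3][0] := -1)
[col 1] pivot -4
  R2 -= 2*R1 → (0, 0, -4, -4)  (L[2][1] := 2)
  R3 -= -3*R1 → (0, 0, -12, -11)  (L[3][1] := -3)

L[2][0] = -3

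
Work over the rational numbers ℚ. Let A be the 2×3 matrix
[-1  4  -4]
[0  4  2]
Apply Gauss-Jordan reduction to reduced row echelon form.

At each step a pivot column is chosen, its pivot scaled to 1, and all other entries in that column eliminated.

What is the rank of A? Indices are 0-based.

[1] R0 /= -1  ⇒  (1, -4, 4)
[2] R1 /= 4  ⇒  (0, 1, 1/2)
     R0 -= -4·R1  ⇒  (1, 0, 6)

rank = 2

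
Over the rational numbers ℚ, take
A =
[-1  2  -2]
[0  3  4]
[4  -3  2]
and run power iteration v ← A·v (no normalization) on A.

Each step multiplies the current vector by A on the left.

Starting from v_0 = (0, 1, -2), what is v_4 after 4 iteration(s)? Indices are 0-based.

v_0 = (0, 1, -2).
v_1 = A·v_0 = (6, -5, -7).
v_2 = A·v_1 = (-2, -43, 25).
v_3 = A·v_2 = (-134, -29, 171).
v_4 = A·v_3 = (-266, 597, -107).

v_4 = (-266, 597, -107)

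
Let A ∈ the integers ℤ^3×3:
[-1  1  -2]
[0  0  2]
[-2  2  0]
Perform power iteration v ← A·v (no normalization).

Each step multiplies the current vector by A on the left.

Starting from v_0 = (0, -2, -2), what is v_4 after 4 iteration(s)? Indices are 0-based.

v_0 = (0, -2, -2).
v_1 = A·v_0 = (2, -4, -4).
v_2 = A·v_1 = (2, -8, -12).
v_3 = A·v_2 = (14, -24, -20).
v_4 = A·v_3 = (2, -40, -76).

v_4 = (2, -40, -76)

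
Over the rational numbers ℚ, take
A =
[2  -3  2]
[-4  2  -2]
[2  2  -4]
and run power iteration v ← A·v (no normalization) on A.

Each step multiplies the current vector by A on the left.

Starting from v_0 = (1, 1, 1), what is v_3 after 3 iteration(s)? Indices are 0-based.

v_3 = (52, -68, 28)

v_0 = (1, 1, 1).
v_1 = A·v_0 = (1, -4, 0).
v_2 = A·v_1 = (14, -12, -6).
v_3 = A·v_2 = (52, -68, 28).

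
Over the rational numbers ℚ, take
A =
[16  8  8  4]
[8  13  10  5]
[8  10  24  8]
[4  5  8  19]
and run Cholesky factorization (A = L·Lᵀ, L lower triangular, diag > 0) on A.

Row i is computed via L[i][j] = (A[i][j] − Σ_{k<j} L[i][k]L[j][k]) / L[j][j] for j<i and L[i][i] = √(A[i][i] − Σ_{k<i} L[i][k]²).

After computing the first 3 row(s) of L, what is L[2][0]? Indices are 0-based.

Step 1: L[0][0] = √(16) = 4.
  L[1][0] = (8) / L[0][0] = 2.
Step 2: L[1][1] = √(9) = 3.
  L[2][0] = (8) / L[0][0] = 2.
  L[2][1] = (6) / L[1][1] = 2.
Step 3: L[2][2] = √(16) = 4.

L[2][0] = 2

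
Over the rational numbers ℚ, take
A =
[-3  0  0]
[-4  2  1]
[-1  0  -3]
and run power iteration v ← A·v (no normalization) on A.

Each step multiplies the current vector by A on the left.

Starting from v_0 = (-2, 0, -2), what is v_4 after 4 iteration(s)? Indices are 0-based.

v_0 = (-2, 0, -2).
v_1 = A·v_0 = (6, 6, 8).
v_2 = A·v_1 = (-18, -4, -30).
v_3 = A·v_2 = (54, 34, 108).
v_4 = A·v_3 = (-162, -40, -378).

v_4 = (-162, -40, -378)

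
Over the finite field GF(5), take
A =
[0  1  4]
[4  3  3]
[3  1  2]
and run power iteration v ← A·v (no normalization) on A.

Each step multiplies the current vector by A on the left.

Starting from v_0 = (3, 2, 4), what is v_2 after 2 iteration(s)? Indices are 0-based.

v_2 = (1, 4, 2)

v_0 = (3, 2, 4).
v_1 = A·v_0 = (3, 0, 4).
v_2 = A·v_1 = (1, 4, 2).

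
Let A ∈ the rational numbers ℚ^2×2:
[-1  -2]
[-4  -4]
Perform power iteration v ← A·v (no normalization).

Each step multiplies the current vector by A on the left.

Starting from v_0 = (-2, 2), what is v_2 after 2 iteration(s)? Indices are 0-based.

v_2 = (2, 8)

v_0 = (-2, 2).
v_1 = A·v_0 = (-2, 0).
v_2 = A·v_1 = (2, 8).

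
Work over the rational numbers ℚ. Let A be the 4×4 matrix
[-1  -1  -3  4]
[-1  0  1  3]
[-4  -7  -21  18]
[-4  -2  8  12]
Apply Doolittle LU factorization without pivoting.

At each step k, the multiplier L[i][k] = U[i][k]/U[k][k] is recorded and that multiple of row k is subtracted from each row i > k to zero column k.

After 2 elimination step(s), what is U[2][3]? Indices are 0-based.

U[2][3] = -1

k=0: U[0][0]=-1
  eliminate (1,0): mult=1, new row 1: (0, 1, 4, -1); set L[1][0]=1
  eliminate (2,0): mult=4, new row 2: (0, -3, -9, 2); set L[2][0]=4
  eliminate (3,0): mult=4, new row 3: (0, 2, 20, -4); set L[3][0]=4
k=1: U[1][1]=1
  eliminate (2,1): mult=-3, new row 2: (0, 0, 3, -1); set L[2][1]=-3
  eliminate (3,1): mult=2, new row 3: (0, 0, 12, -2); set L[3][1]=2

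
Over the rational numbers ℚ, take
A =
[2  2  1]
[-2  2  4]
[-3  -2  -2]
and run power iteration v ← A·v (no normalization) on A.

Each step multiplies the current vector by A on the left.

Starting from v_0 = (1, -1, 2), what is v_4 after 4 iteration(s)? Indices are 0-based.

v_4 = (-149, -4, 152)

v_0 = (1, -1, 2).
v_1 = A·v_0 = (2, 4, -5).
v_2 = A·v_1 = (7, -16, -4).
v_3 = A·v_2 = (-22, -62, 19).
v_4 = A·v_3 = (-149, -4, 152).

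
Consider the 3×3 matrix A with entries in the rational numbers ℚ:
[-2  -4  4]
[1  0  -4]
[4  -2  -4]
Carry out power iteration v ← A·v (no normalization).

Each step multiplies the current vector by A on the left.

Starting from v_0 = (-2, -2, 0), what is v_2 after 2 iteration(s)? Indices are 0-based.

v_2 = (-32, 28, 68)

v_0 = (-2, -2, 0).
v_1 = A·v_0 = (12, -2, -4).
v_2 = A·v_1 = (-32, 28, 68).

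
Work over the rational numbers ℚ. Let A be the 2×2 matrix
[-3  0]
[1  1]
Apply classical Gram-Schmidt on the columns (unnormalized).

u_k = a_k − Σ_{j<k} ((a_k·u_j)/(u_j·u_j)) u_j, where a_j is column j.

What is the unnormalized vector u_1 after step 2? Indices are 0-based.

u_1 = (3/10, 9/10)

Step 1: u_0 = a_0 = (-3, 1).
Step 2: u_1 = a_1 − (1/10)·u_0 = (3/10, 9/10).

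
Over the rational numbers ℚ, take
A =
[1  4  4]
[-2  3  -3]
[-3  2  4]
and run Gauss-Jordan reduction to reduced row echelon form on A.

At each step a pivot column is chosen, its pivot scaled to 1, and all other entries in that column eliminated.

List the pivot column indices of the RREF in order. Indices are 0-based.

step 1: normalize row 0 (÷1) = (1, 4, 4)
  row 1: subtract -2×row0 = (0, 11, 5)
  row 2: subtract -3×row0 = (0, 14, 16)
step 2: normalize row 1 (÷11) = (0, 1, 5/11)
  row 0: subtract 4×row1 = (1, 0, 24/11)
  row 2: subtract 14×row1 = (0, 0, 106/11)
step 3: normalize row 2 (÷106/11) = (0, 0, 1)
  row 0: subtract 24/11×row2 = (1, 0, 0)
  row 1: subtract 5/11×row2 = (0, 1, 0)

pivot columns: 0, 1, 2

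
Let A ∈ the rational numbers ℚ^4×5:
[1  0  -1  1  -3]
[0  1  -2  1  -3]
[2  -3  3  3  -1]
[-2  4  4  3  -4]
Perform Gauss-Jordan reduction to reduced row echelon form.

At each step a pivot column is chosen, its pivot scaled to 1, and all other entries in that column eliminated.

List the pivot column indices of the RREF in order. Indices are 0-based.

step 1: normalize row 0 (÷1) = (1, 0, -1, 1, -3)
  row 2: subtract 2×row0 = (0, -3, 5, 1, 5)
  row 3: subtract -2×row0 = (0, 4, 2, 5, -10)
step 2: normalize row 1 (÷1) = (0, 1, -2, 1, -3)
  row 2: subtract -3×row1 = (0, 0, -1, 4, -4)
  row 3: subtract 4×row1 = (0, 0, 10, 1, 2)
step 3: normalize row 2 (÷-1) = (0, 0, 1, -4, 4)
  row 0: subtract -1×row2 = (1, 0, 0, -3, 1)
  row 1: subtract -2×row2 = (0, 1, 0, -7, 5)
  row 3: subtract 10×row2 = (0, 0, 0, 41, -38)
step 4: normalize row 3 (÷41) = (0, 0, 0, 1, -38/41)
  row 0: subtract -3×row3 = (1, 0, 0, 0, -73/41)
  row 1: subtract -7×row3 = (0, 1, 0, 0, -61/41)
  row 2: subtract -4×row3 = (0, 0, 1, 0, 12/41)

pivot columns: 0, 1, 2, 3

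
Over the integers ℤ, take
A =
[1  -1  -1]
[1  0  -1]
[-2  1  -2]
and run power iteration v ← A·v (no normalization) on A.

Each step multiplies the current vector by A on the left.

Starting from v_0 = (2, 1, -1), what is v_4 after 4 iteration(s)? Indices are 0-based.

v_0 = (2, 1, -1).
v_1 = A·v_0 = (2, 3, -1).
v_2 = A·v_1 = (0, 3, 1).
v_3 = A·v_2 = (-4, -1, 1).
v_4 = A·v_3 = (-4, -5, 5).

v_4 = (-4, -5, 5)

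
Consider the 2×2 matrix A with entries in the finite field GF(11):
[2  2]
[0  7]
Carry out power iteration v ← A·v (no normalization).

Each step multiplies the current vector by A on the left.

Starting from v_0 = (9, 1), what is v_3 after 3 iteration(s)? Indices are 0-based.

v_0 = (9, 1).
v_1 = A·v_0 = (9, 7).
v_2 = A·v_1 = (10, 5).
v_3 = A·v_2 = (8, 2).

v_3 = (8, 2)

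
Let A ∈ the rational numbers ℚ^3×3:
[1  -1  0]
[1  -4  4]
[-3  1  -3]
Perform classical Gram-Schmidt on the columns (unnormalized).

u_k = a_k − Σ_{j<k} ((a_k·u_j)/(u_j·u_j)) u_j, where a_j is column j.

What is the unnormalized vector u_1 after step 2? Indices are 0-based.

u_1 = (-3/11, -36/11, -13/11)

Step 1: u_0 = a_0 = (1, 1, -3).
Step 2: u_1 = a_1 − (-8/11)·u_0 = (-3/11, -36/11, -13/11).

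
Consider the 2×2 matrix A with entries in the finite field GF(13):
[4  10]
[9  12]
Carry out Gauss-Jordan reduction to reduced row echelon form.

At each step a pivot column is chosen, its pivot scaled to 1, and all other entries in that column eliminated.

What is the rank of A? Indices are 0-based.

rank = 2

pivot(0,0)=4: scale R0 → (1, 9)
  clear (1,0): R1 −= (9)R0 → (0, 9)
pivot(1,1)=9: scale R1 → (0, 1)
  clear (0,1): R0 −= (9)R1 → (1, 0)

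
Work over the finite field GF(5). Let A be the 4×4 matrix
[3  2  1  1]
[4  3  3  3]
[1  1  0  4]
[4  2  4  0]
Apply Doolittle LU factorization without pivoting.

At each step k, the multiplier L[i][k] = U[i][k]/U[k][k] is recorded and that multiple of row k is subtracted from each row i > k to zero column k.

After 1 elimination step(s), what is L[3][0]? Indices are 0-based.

k=0: U[0][0]=3
  eliminate (1,0): mult=3, new row 1: (0, 2, 0, 0); set L[1][0]=3
  eliminate (2,0): mult=2, new row 2: (0, 2, 3, 2); set L[2][0]=2
  eliminate (3,0): mult=3, new row 3: (0, 1, 1, 2); set L[3][0]=3

L[3][0] = 3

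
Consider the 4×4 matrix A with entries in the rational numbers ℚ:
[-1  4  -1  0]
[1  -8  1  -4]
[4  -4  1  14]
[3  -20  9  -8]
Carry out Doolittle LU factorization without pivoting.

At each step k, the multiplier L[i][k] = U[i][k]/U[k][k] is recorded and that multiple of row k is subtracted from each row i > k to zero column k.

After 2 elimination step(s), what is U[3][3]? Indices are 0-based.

U[3][3] = 0

[col 0] pivot -1
  R1 -= -1*R0 → (0, -4, 0, -4)  (L[1][0] := -1)
  R2 -= -4*R0 → (0, 12, -3, 14)  (L[2][0] := -4)
  R3 -= -3*R0 → (0, -8, 6, -8)  (L[3][0] := -3)
[col 1] pivot -4
  R2 -= -3*R1 → (0, 0, -3, 2)  (L[2][1] := -3)
  R3 -= 2*R1 → (0, 0, 6, 0)  (L[3][1] := 2)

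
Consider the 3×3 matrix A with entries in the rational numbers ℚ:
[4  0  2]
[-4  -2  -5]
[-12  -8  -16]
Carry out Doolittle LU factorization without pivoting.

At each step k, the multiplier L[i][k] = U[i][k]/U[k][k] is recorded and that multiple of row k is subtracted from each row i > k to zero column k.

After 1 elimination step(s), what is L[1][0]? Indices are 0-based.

L[1][0] = -1

Step 1: pivot at (0,0) is 4.
  row1 ← row1 − (-1)·row0  ⇒  L[1][0]=-1, U row1=(0, -2, -3)
  row2 ← row2 − (-3)·row0  ⇒  L[2][0]=-3, U row2=(0, -8, -10)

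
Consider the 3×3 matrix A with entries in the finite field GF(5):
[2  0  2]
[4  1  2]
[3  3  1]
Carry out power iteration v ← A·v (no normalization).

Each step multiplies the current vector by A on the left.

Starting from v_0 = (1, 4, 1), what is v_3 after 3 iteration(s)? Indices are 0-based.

v_3 = (1, 4, 2)

v_0 = (1, 4, 1).
v_1 = A·v_0 = (4, 0, 1).
v_2 = A·v_1 = (0, 3, 3).
v_3 = A·v_2 = (1, 4, 2).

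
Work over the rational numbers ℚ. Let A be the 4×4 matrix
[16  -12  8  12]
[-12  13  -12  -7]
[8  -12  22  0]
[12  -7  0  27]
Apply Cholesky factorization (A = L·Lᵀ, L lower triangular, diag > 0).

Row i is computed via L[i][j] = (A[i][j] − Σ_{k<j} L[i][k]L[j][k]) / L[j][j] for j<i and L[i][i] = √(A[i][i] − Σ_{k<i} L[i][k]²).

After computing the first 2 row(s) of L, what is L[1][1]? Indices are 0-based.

L[1][1] = 2

Step 1: L[0][0] = √(16) = 4.
  L[1][0] = (-12) / L[0][0] = -3.
Step 2: L[1][1] = √(4) = 2.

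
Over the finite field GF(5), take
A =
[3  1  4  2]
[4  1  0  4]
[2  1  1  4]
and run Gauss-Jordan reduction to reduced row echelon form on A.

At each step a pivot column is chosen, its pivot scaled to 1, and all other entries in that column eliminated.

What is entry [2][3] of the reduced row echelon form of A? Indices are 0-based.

step 1: normalize row 0 (÷3) = (1, 2, 3, 4)
  row 1: subtract 4×row0 = (0, 3, 3, 3)
  row 2: subtract 2×row0 = (0, 2, 0, 1)
step 2: normalize row 1 (÷3) = (0, 1, 1, 1)
  row 0: subtract 2×row1 = (1, 0, 1, 2)
  row 2: subtract 2×row1 = (0, 0, 3, 4)
step 3: normalize row 2 (÷3) = (0, 0, 1, 3)
  row 0: subtract 1×row2 = (1, 0, 0, 4)
  row 1: subtract 1×row2 = (0, 1, 0, 3)

M[2][3] = 3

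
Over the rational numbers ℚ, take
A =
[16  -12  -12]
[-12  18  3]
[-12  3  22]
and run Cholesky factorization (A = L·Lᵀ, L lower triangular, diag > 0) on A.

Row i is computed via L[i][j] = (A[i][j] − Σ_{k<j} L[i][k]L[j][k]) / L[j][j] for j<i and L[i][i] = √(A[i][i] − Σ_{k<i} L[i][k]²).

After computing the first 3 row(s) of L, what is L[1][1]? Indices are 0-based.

Step 1: L[0][0] = √(16) = 4.
  L[1][0] = (-12) / L[0][0] = -3.
Step 2: L[1][1] = √(9) = 3.
  L[2][0] = (-12) / L[0][0] = -3.
  L[2][1] = (-6) / L[1][1] = -2.
Step 3: L[2][2] = √(9) = 3.

L[1][1] = 3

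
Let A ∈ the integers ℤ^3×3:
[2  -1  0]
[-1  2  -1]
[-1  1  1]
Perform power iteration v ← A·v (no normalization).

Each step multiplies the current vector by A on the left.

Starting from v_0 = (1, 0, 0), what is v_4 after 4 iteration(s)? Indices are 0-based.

v_4 = (33, -15, -32)

v_0 = (1, 0, 0).
v_1 = A·v_0 = (2, -1, -1).
v_2 = A·v_1 = (5, -3, -4).
v_3 = A·v_2 = (13, -7, -12).
v_4 = A·v_3 = (33, -15, -32).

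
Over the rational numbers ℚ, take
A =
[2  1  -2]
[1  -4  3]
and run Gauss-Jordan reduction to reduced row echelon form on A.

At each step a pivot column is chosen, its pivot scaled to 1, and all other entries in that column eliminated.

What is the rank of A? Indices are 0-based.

rank = 2

pivot(0,0)=2: scale R0 → (1, 1/2, -1)
  clear (1,0): R1 −= (1)R0 → (0, -9/2, 4)
pivot(1,1)=-9/2: scale R1 → (0, 1, -8/9)
  clear (0,1): R0 −= (1/2)R1 → (1, 0, -5/9)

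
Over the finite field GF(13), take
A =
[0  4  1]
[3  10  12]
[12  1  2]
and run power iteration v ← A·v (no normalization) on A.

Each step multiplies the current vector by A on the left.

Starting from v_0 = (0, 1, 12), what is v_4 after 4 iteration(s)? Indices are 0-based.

v_4 = (12, 0, 1)

v_0 = (0, 1, 12).
v_1 = A·v_0 = (3, 11, 12).
v_2 = A·v_1 = (4, 3, 6).
v_3 = A·v_2 = (5, 10, 11).
v_4 = A·v_3 = (12, 0, 1).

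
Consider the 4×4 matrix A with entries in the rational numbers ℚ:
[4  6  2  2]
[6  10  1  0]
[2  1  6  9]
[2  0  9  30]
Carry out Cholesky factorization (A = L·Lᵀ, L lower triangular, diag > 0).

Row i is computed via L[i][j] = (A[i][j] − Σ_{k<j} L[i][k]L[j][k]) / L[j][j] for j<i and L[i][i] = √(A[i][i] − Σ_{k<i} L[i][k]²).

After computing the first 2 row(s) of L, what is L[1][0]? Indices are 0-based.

Step 1: L[0][0] = √(4) = 2.
  L[1][0] = (6) / L[0][0] = 3.
Step 2: L[1][1] = √(1) = 1.

L[1][0] = 3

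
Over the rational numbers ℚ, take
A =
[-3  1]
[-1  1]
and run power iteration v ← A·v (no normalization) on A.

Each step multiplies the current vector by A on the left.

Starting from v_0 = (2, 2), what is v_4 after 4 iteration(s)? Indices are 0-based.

v_4 = (88, 24)

v_0 = (2, 2).
v_1 = A·v_0 = (-4, 0).
v_2 = A·v_1 = (12, 4).
v_3 = A·v_2 = (-32, -8).
v_4 = A·v_3 = (88, 24).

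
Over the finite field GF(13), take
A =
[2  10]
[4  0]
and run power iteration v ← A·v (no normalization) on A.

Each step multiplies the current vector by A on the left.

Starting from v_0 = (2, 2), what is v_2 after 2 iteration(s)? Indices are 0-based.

v_2 = (11, 5)

v_0 = (2, 2).
v_1 = A·v_0 = (11, 8).
v_2 = A·v_1 = (11, 5).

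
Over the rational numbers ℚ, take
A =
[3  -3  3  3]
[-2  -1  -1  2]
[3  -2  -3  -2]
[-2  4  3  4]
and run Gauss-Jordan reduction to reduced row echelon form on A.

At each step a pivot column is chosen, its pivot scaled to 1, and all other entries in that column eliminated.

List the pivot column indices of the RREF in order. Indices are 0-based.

pivot(0,0)=3: scale R0 → (1, -1, 1, 1)
  clear (1,0): R1 −= (-2)R0 → (0, -3, 1, 4)
  clear (2,0): R2 −= (3)R0 → (0, 1, -6, -5)
  clear (3,0): R3 −= (-2)R0 → (0, 2, 5, 6)
pivot(1,1)=-3: scale R1 → (0, 1, -1/3, -4/3)
  clear (0,1): R0 −= (-1)R1 → (1, 0, 2/3, -1/3)
  clear (2,1): R2 −= (1)R1 → (0, 0, -17/3, -11/3)
  clear (3,1): R3 −= (2)R1 → (0, 0, 17/3, 26/3)
pivot(2,2)=-17/3: scale R2 → (0, 0, 1, 11/17)
  clear (0,2): R0 −= (2/3)R2 → (1, 0, 0, -13/17)
  clear (1,2): R1 −= (-1/3)R2 → (0, 1, 0, -19/17)
  clear (3,2): R3 −= (17/3)R2 → (0, 0, 0, 5)
pivot(3,3)=5: scale R3 → (0, 0, 0, 1)
  clear (0,3): R0 −= (-13/17)R3 → (1, 0, 0, 0)
  clear (1,3): R1 −= (-19/17)R3 → (0, 1, 0, 0)
  clear (2,3): R2 −= (11/17)R3 → (0, 0, 1, 0)

pivot columns: 0, 1, 2, 3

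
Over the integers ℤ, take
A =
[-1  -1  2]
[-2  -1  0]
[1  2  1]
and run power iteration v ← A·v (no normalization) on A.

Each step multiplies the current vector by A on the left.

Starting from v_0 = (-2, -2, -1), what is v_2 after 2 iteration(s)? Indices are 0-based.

v_2 = (-22, -10, 7)

v_0 = (-2, -2, -1).
v_1 = A·v_0 = (2, 6, -7).
v_2 = A·v_1 = (-22, -10, 7).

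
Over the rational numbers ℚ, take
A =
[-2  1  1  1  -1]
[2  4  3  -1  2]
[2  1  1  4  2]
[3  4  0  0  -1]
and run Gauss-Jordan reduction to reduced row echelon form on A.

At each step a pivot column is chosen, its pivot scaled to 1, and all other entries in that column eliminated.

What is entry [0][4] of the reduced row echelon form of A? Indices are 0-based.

[1] R0 /= -2  ⇒  (1, -1/2, -1/2, -1/2, 1/2)
     R1 -= 2·R0  ⇒  (0, 5, 4, 0, 1)
     R2 -= 2·R0  ⇒  (0, 2, 2, 5, 1)
     R3 -= 3·R0  ⇒  (0, 11/2, 3/2, 3/2, -5/2)
[2] R1 /= 5  ⇒  (0, 1, 4/5, 0, 1/5)
     R0 -= -1/2·R1  ⇒  (1, 0, -1/10, -1/2, 3/5)
     R2 -= 2·R1  ⇒  (0, 0, 2/5, 5, 3/5)
     R3 -= 11/2·R1  ⇒  (0, 0, -29/10, 3/2, -18/5)
[3] R2 /= 2/5  ⇒  (0, 0, 1, 25/2, 3/2)
     R0 -= -1/10·R2  ⇒  (1, 0, 0, 3/4, 3/4)
     R1 -= 4/5·R2  ⇒  (0, 1, 0, -10, -1)
     R3 -= -29/10·R2  ⇒  (0, 0, 0, 151/4, 3/4)
[4] R3 /= 151/4  ⇒  (0, 0, 0, 1, 3/151)
     R0 -= 3/4·R3  ⇒  (1, 0, 0, 0, 111/151)
     R1 -= -10·R3  ⇒  (0, 1, 0, 0, -121/151)
     R2 -= 25/2·R3  ⇒  (0, 0, 1, 0, 189/151)

M[0][4] = 111/151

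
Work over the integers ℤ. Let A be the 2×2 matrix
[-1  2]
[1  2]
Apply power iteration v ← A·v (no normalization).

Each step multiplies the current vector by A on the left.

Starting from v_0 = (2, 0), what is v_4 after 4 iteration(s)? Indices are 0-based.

v_0 = (2, 0).
v_1 = A·v_0 = (-2, 2).
v_2 = A·v_1 = (6, 2).
v_3 = A·v_2 = (-2, 10).
v_4 = A·v_3 = (22, 18).

v_4 = (22, 18)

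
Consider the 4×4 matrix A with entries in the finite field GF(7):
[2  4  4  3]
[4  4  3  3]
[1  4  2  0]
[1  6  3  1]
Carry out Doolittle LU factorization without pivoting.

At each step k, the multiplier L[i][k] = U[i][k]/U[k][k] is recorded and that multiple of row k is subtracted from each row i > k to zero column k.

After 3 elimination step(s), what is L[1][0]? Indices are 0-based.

L[1][0] = 2

Step 1: pivot at (0,0) is 2.
  row1 ← row1 − (2)·row0  ⇒  L[1][0]=2, U row1=(0, 3, 2, 4)
  row2 ← row2 − (4)·row0  ⇒  L[2][0]=4, U row2=(0, 2, 0, 2)
  row3 ← row3 − (4)·row0  ⇒  L[3][0]=4, U row3=(0, 4, 1, 3)
Step 2: pivot at (1,1) is 3.
  row2 ← row2 − (3)·row1  ⇒  L[2][1]=3, U row2=(0, 0, 1, 4)
  row3 ← row3 − (6)·row1  ⇒  L[3][1]=6, U row3=(0, 0, 3, 0)
Step 3: pivot at (2,2) is 1.
  row3 ← row3 − (3)·row2  ⇒  L[3][2]=3, U row3=(0, 0, 0, 2)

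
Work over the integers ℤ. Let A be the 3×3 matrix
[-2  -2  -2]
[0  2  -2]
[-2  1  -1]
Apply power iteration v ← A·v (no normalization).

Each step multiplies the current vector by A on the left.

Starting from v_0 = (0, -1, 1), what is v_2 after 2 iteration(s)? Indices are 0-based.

v_0 = (0, -1, 1).
v_1 = A·v_0 = (0, -4, -2).
v_2 = A·v_1 = (12, -4, -2).

v_2 = (12, -4, -2)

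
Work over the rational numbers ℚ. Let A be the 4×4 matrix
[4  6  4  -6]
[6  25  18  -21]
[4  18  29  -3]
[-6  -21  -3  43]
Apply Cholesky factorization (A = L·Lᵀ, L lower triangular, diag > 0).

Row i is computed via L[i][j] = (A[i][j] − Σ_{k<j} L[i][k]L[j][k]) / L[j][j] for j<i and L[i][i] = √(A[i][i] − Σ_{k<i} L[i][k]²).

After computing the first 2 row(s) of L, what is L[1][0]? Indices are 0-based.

L[1][0] = 3

Step 1: L[0][0] = √(4) = 2.
  L[1][0] = (6) / L[0][0] = 3.
Step 2: L[1][1] = √(16) = 4.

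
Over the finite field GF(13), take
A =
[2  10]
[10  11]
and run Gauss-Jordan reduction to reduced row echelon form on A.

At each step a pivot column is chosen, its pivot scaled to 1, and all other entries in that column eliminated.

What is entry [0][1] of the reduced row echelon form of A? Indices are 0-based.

M[0][1] = 5

[1] R0 /= 2  ⇒  (1, 5)
     R1 -= 10·R0  ⇒  (0, 0)
column 1 empty below row 1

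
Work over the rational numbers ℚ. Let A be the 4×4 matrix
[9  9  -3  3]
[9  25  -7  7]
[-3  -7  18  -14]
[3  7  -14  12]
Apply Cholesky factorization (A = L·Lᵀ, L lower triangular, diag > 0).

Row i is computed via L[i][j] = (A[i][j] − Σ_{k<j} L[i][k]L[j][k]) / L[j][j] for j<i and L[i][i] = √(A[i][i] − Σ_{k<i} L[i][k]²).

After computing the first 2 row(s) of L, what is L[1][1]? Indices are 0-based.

Step 1: L[0][0] = √(9) = 3.
  L[1][0] = (9) / L[0][0] = 3.
Step 2: L[1][1] = √(16) = 4.

L[1][1] = 4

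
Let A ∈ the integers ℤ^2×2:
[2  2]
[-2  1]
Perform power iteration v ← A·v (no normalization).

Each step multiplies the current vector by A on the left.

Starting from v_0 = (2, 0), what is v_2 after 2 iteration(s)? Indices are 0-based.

v_2 = (0, -12)

v_0 = (2, 0).
v_1 = A·v_0 = (4, -4).
v_2 = A·v_1 = (0, -12).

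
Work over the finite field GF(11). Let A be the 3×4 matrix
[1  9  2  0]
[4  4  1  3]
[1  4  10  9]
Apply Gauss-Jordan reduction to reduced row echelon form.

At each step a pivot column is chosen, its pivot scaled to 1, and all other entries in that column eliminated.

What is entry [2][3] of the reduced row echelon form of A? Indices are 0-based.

M[2][3] = 4

pivot(0,0)=1: scale R0 → (1, 9, 2, 0)
  clear (1,0): R1 −= (4)R0 → (0, 1, 4, 3)
  clear (2,0): R2 −= (1)R0 → (0, 6, 8, 9)
pivot(1,1)=1: scale R1 → (0, 1, 4, 3)
  clear (0,1): R0 −= (9)R1 → (1, 0, 10, 6)
  clear (2,1): R2 −= (6)R1 → (0, 0, 6, 2)
pivot(2,2)=6: scale R2 → (0, 0, 1, 4)
  clear (0,2): R0 −= (10)R2 → (1, 0, 0, 10)
  clear (1,2): R1 −= (4)R2 → (0, 1, 0, 9)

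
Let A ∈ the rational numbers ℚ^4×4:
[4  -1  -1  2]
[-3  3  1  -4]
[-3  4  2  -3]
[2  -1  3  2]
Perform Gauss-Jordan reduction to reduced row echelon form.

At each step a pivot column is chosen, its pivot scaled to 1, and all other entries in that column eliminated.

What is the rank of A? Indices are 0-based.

rank = 4

pivot(0,0)=4: scale R0 → (1, -1/4, -1/4, 1/2)
  clear (1,0): R1 −= (-3)R0 → (0, 9/4, 1/4, -5/2)
  clear (2,0): R2 −= (-3)R0 → (0, 13/4, 5/4, -3/2)
  clear (3,0): R3 −= (2)R0 → (0, -1/2, 7/2, 1)
pivot(1,1)=9/4: scale R1 → (0, 1, 1/9, -10/9)
  clear (0,1): R0 −= (-1/4)R1 → (1, 0, -2/9, 2/9)
  clear (2,1): R2 −= (13/4)R1 → (0, 0, 8/9, 19/9)
  clear (3,1): R3 −= (-1/2)R1 → (0, 0, 32/9, 4/9)
pivot(2,2)=8/9: scale R2 → (0, 0, 1, 19/8)
  clear (0,2): R0 −= (-2/9)R2 → (1, 0, 0, 3/4)
  clear (1,2): R1 −= (1/9)R2 → (0, 1, 0, -11/8)
  clear (3,2): R3 −= (32/9)R2 → (0, 0, 0, -8)
pivot(3,3)=-8: scale R3 → (0, 0, 0, 1)
  clear (0,3): R0 −= (3/4)R3 → (1, 0, 0, 0)
  clear (1,3): R1 −= (-11/8)R3 → (0, 1, 0, 0)
  clear (2,3): R2 −= (19/8)R3 → (0, 0, 1, 0)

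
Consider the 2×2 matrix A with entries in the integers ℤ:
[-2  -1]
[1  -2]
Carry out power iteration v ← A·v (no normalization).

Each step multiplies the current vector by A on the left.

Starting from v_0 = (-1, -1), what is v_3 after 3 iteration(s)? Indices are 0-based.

v_3 = (13, -9)

v_0 = (-1, -1).
v_1 = A·v_0 = (3, 1).
v_2 = A·v_1 = (-7, 1).
v_3 = A·v_2 = (13, -9).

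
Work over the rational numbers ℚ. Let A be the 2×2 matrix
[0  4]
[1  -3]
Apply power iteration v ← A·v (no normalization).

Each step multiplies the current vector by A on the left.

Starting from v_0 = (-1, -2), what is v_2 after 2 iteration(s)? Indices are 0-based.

v_2 = (20, -23)

v_0 = (-1, -2).
v_1 = A·v_0 = (-8, 5).
v_2 = A·v_1 = (20, -23).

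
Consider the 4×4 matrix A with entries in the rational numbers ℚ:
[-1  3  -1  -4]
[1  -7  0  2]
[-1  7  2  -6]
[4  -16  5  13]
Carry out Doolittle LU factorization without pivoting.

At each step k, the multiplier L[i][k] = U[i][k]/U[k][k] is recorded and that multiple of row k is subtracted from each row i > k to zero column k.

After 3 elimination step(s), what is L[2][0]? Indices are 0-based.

L[2][0] = 1

k=0: U[0][0]=-1
  eliminate (1,0): mult=-1, new row 1: (0, -4, -1, -2); set L[1][0]=-1
  eliminate (2,0): mult=1, new row 2: (0, 4, 3, -2); set L[2][0]=1
  eliminate (3,0): mult=-4, new row 3: (0, -4, 1, -3); set L[3][0]=-4
k=1: U[1][1]=-4
  eliminate (2,1): mult=-1, new row 2: (0, 0, 2, -4); set L[2][1]=-1
  eliminate (3,1): mult=1, new row 3: (0, 0, 2, -1); set L[3][1]=1
k=2: U[2][2]=2
  eliminate (3,2): mult=1, new row 3: (0, 0, 0, 3); set L[3][2]=1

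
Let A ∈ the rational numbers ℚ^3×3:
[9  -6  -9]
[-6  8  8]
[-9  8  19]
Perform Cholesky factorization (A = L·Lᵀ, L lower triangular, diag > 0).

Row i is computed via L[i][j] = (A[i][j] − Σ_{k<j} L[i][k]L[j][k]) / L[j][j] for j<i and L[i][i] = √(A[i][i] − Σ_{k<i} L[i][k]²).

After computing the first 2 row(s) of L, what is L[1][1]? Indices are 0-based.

L[1][1] = 2

Step 1: L[0][0] = √(9) = 3.
  L[1][0] = (-6) / L[0][0] = -2.
Step 2: L[1][1] = √(4) = 2.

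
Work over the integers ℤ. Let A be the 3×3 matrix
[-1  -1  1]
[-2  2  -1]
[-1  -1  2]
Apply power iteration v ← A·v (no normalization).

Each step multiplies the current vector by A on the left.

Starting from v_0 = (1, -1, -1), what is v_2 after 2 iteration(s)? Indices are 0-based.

v_0 = (1, -1, -1).
v_1 = A·v_0 = (-1, -3, -2).
v_2 = A·v_1 = (2, -2, 0).

v_2 = (2, -2, 0)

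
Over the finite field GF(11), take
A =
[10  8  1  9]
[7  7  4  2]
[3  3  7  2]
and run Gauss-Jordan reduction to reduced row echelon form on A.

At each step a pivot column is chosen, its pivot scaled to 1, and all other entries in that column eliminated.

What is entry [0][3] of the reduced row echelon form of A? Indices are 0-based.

M[0][3] = 3

step 1: normalize row 0 (÷10) = (1, 3, 10, 2)
  row 1: subtract 7×row0 = (0, 8, 0, 10)
  row 2: subtract 3×row0 = (0, 5, 10, 7)
step 2: normalize row 1 (÷8) = (0, 1, 0, 4)
  row 0: subtract 3×row1 = (1, 0, 10, 1)
  row 2: subtract 5×row1 = (0, 0, 10, 9)
step 3: normalize row 2 (÷10) = (0, 0, 1, 2)
  row 0: subtract 10×row2 = (1, 0, 0, 3)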